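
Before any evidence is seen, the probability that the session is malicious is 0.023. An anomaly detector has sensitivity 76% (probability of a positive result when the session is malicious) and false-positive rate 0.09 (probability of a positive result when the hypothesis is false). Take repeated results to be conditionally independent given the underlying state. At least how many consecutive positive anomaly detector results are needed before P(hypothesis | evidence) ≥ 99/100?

4

Prior odds = 0.023/0.977 = 23/977.
Likelihood ratio of a positive result = 0.76/0.09 = 76/9.
Target odds: 0.99 ÷ 0.01 = 99.
Require (76/9)ⁿ ≥ 99 ÷ (23/977) = 96723/23.
(76/9)³ = 438976/729 falls short of 96723/23 but (76/9)⁴ = 33362176/6561 reaches it, so n = 4.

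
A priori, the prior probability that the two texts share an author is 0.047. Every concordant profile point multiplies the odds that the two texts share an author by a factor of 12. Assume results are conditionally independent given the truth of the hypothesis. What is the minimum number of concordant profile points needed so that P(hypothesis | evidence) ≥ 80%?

2

Prior odds: 0.047 ÷ 0.953 = 47/953.
Likelihood ratio per concordant profile point = 12.
Target posterior odds = 0.8/0.2 = 4.
Need (47/953) × 12ⁿ ≥ 4, i.e. 12ⁿ ≥ 3812/47.
12¹ = 12 falls short of 3812/47 but 12² = 144 reaches it, so n = 2.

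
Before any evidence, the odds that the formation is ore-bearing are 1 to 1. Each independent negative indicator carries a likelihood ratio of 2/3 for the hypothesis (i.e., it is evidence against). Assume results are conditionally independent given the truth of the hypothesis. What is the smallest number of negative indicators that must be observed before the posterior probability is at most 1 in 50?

10

Prior odds = 1.
Likelihood ratio per negative indicator = 2/3.
Target posterior odds = 0.02/0.98 = 1/49.
Require (2/3)ⁿ ≤ 1/49 ÷ 1 = 1/49.
(2/3)⁹ = 512/19683 is still above 1/49 but (2/3)¹⁰ = 1024/59049 is at or below it, so n = 10.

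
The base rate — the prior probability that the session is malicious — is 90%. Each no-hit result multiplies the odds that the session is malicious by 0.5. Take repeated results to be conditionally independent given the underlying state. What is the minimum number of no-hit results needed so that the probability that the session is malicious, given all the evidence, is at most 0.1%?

14

Prior odds = 0.9/0.1 = 9.
Likelihood ratio per no-hit result = 0.5.
Target odds: 0.001 ÷ 0.999 = 1/999.
Need 9 × 0.5ⁿ ≤ 1/999, i.e. 0.5ⁿ ≤ 1/8991.
0.5¹³ = 1/8192 is still above 1/8991 but 0.5¹⁴ = 1/16384 is at or below it, so n = 14.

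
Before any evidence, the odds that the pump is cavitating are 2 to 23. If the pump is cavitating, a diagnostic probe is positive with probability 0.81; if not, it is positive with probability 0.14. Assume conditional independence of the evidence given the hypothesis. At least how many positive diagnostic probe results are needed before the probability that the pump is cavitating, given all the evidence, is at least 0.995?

Prior odds = 2/23.
Likelihood ratio of a positive = 0.81/0.14 = 81/14.
Target posterior odds = 0.995/0.005 = 199.
Need (2/23) × (81/14)ⁿ ≥ 199, i.e. (81/14)ⁿ ≥ 2288.5.
(81/14)⁴ = 43046721/38416 falls short of 2288.5 but (81/14)⁵ ≈6483.13 reaches it, so n = 5.

5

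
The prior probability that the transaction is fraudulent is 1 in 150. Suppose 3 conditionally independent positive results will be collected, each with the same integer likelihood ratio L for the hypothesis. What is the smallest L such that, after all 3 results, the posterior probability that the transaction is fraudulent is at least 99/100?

Prior odds = (1/150)/(149/150) = 1/149.
Target odds = 0.99/0.01 = 99.
Need L³ ≥ 99 ÷ (1/149) = 14751.
24³ = 13824 < 14751 ≤ 15625 = 25³, so L = 25.

25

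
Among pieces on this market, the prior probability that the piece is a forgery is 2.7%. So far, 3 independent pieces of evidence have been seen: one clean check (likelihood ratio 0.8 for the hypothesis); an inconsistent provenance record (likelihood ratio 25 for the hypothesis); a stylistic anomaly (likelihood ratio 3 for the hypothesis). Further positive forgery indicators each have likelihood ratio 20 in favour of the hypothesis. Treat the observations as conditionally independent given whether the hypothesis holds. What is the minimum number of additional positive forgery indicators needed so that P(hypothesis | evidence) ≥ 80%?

Prior odds = 0.027/0.973 = 27/973.
Combined Bayes factor of the evidence already in hand = 0.8 × 25 × 3 = 60.
Odds after that evidence = (27/973) × 60 = 1620/973.
Target odds = 0.8/0.2 = 4.
Need 20ⁿ ≥ 4 ÷ (1620/973) = 973/405.
20¹ = 20, which meets the required 973/405; so n = 1.

1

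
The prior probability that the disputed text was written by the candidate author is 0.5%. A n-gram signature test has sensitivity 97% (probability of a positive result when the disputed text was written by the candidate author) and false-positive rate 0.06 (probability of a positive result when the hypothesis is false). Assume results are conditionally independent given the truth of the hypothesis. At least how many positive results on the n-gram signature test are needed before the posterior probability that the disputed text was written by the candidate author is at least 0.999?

5

Prior odds: 0.005 ÷ 0.995 = 1/199.
Likelihood ratio of a positive result = 0.97/0.06 = 97/6.
Target posterior odds = 0.999/0.001 = 999.
Require (97/6)ⁿ ≥ 999 ÷ (1/199) = 198801.
(97/6)⁴ = 88529281/1296 falls short of 198801 but (97/6)⁵ ≈1.10434e+06 reaches it, so n = 5.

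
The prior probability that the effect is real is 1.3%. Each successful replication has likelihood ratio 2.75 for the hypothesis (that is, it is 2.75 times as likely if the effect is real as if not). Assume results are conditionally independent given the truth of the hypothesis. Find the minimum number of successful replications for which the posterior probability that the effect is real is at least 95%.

8

Prior odds: 0.013 ÷ 0.987 = 13/987.
Likelihood ratio per successful replication = 2.75.
Target odds: 0.95 ÷ 0.05 = 19.
Require 2.75ⁿ ≥ 19 ÷ (13/987) = 18753/13.
2.75⁷ = 19487171/16384 falls short of 18753/13 but 2.75⁸ = 214358881/65536 reaches it, so n = 8.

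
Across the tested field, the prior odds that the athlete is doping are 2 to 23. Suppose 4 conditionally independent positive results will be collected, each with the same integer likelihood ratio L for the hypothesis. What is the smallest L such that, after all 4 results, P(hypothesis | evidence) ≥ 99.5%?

Prior odds = 2/23.
Target odds = 0.995/0.005 = 199.
Need L⁴ ≥ 199 ÷ (2/23) = 2288.5.
6⁴ = 1296 < 2288.5 ≤ 2401 = 7⁴, so L = 7.

7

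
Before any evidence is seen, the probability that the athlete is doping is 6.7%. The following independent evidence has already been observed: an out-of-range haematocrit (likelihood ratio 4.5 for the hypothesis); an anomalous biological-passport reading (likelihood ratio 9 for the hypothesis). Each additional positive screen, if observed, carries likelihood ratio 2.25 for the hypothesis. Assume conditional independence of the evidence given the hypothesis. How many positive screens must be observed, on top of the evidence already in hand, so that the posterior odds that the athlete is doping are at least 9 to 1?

2

Prior odds = 0.067/0.933 = 67/933.
Combined Bayes factor of the evidence already in hand = 4.5 × 9 = 40.5.
Odds after that evidence = (67/933) × 40.5 = 1809/622.
Target odds = 9.
Need 2.25ⁿ ≥ 9 ÷ (1809/622) = 622/201.
2.25¹ = 2.25 falls short of 622/201 but 2.25² = 5.0625 reaches it, so n = 2.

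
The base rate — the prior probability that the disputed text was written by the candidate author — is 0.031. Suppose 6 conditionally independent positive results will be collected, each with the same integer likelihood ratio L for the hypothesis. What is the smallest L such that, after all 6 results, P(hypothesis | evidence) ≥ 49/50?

Prior odds = 0.031/0.969 = 31/969.
Target odds = 0.98/0.02 = 49.
Need L⁶ ≥ 49 ÷ (31/969) = 47481/31.
3⁶ = 729 < 47481/31 ≤ 4096 = 4⁶, so L = 4.

4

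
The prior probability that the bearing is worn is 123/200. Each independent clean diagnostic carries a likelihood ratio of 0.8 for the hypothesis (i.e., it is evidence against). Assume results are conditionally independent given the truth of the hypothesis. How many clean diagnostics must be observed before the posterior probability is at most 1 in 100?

Prior odds: 0.615 ÷ 0.385 = 123/77.
Likelihood ratio per clean diagnostic = 0.8.
Target odds: 0.01 ÷ 0.99 = 1/99.
Require 0.8ⁿ ≤ 1/99 ÷ (123/77) = 7/1107.
0.8²² ≈0.0073787 is still above 7/1107 but 0.8²³ ≈0.00590296 is at or below it, so n = 23.

23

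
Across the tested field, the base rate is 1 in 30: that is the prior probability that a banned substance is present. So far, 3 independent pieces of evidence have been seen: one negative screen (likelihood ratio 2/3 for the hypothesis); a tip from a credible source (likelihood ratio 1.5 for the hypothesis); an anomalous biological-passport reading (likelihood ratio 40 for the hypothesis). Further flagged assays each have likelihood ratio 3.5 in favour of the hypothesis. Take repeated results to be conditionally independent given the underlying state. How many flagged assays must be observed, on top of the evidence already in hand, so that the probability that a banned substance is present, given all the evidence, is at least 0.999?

6

Prior odds = (1/30)/(29/30) = 1/29.
Combined Bayes factor of the evidence already in hand = (2/3) × 1.5 × 40 = 40.
Odds after that evidence = (1/29) × 40 = 40/29.
Target odds = 0.999/0.001 = 999.
Need 3.5ⁿ ≥ 999 ÷ (40/29) = 724.275.
3.5⁵ = 525.21875 falls short of 724.275 but 3.5⁶ = 1838.265625 reaches it, so n = 6.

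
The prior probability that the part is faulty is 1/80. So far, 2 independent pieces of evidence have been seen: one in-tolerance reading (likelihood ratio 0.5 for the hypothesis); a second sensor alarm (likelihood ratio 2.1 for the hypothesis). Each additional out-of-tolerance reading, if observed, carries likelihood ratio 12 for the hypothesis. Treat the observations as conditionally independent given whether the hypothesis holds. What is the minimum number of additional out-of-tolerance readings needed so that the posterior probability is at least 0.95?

3

Prior odds = 0.0125/0.9875 = 1/79.
Combined Bayes factor of the evidence already in hand = 0.5 × 2.1 = 1.05.
Odds after that evidence = (1/79) × 1.05 = 21/1580.
Target odds = 0.95/0.05 = 19.
Need 12ⁿ ≥ 19 ÷ (21/1580) = 30020/21.
12² = 144 falls short of 30020/21 but 12³ = 1728 reaches it, so n = 3.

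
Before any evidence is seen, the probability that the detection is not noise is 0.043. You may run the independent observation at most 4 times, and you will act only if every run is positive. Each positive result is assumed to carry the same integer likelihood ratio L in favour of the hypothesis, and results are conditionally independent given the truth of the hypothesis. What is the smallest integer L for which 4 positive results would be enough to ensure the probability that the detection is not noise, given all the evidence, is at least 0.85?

4

Prior odds = 0.043/0.957 = 43/957.
Target odds = 0.85/0.15 = 17/3.
Need L⁴ ≥ 17/3 ÷ (43/957) = 5423/43.
3⁴ = 81 < 5423/43 ≤ 256 = 4⁴, so L = 4.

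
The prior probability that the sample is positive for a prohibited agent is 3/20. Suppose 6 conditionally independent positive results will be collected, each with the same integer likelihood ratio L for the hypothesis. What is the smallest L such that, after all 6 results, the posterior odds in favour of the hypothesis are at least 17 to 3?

2

Prior odds = 0.15/0.85 = 3/17.
Target odds = 17/3.
Need L⁶ ≥ 17/3 ÷ (3/17) = 289/9.
1⁶ = 1 < 289/9 ≤ 64 = 2⁶, so L = 2.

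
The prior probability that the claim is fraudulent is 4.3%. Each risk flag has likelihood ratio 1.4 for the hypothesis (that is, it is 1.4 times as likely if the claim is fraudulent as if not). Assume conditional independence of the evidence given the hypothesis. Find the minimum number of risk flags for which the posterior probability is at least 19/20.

18

Prior odds: 0.043 ÷ 0.957 = 43/957.
Likelihood ratio per risk flag = 1.4.
Target odds: 0.95 ÷ 0.05 = 19.
Require 1.4ⁿ ≥ 19 ÷ (43/957) = 18183/43.
1.4¹⁷ ≈304.913 falls short of 18183/43 but 1.4¹⁸ ≈426.879 reaches it, so n = 18.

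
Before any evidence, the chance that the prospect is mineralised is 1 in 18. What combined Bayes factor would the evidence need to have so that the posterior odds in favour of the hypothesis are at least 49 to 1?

833

Prior odds = (1/18)/(17/18) = 1/17.
Target odds = 49.
Required Bayes factor = 49 ÷ (1/17) = 833.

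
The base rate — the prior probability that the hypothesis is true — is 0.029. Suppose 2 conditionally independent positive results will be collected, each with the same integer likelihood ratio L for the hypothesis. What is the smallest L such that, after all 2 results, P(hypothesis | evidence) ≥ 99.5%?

Prior odds = 0.029/0.971 = 29/971.
Target odds = 0.995/0.005 = 199.
Need L² ≥ 199 ÷ (29/971) = 193229/29.
81² = 6561 < 193229/29 ≤ 6724 = 82², so L = 82.

82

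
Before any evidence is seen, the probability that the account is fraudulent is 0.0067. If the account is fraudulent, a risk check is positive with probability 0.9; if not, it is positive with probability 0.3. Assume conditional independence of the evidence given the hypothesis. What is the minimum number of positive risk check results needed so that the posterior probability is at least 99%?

Prior odds: 0.0067 ÷ 0.9933 = 67/9933.
Likelihood ratio of a positive = 0.9/0.3 = 3.
Target odds: 0.99 ÷ 0.01 = 99.
Require 3ⁿ ≥ 99 ÷ (67/9933) = 983367/67.
3⁸ = 6561 falls short of 983367/67 but 3⁹ = 19683 reaches it, so n = 9.

9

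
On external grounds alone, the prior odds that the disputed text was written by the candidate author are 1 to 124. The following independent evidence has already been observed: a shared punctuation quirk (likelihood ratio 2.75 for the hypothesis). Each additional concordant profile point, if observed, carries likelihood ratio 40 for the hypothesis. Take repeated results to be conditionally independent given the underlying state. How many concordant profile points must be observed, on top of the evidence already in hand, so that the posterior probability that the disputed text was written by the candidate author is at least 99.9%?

3

Prior odds = 1/124.
Bayes factor of the evidence already in hand = 2.75.
Odds after that evidence = (1/124) × 2.75 = 11/496.
Target odds = 0.999/0.001 = 999.
Need 40ⁿ ≥ 999 ÷ (11/496) = 495504/11.
40² = 1600 falls short of 495504/11 but 40³ = 64000 reaches it, so n = 3.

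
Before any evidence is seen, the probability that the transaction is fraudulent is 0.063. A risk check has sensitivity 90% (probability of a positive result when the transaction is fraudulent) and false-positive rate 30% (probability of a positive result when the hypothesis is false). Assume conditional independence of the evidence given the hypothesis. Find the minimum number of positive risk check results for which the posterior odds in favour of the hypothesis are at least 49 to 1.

Prior odds = 0.063/0.937 = 63/937.
Likelihood ratio of a positive result = 0.9/0.3 = 3.
Target odds = 49.
Need (63/937) × 3ⁿ ≥ 49, i.e. 3ⁿ ≥ 6559/9.
3⁵ = 243 falls short of 6559/9 but 3⁶ = 729 reaches it, so n = 6.

6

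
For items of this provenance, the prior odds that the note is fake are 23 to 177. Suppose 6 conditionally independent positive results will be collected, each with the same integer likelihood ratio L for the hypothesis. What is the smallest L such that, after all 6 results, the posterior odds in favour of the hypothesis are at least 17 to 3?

2

Prior odds = 23/177.
Target odds = 17/3.
Need L⁶ ≥ 17/3 ÷ (23/177) = 1003/23.
1⁶ = 1 < 1003/23 ≤ 64 = 2⁶, so L = 2.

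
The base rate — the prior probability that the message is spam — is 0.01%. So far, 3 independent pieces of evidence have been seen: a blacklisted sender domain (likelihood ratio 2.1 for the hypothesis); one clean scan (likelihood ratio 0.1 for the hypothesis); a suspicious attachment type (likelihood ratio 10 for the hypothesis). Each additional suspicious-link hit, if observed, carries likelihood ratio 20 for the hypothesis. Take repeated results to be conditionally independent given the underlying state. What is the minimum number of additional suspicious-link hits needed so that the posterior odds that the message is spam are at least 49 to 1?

5

Prior odds = 0.0001/0.9999 = 1/9999.
Combined Bayes factor of the evidence already in hand = 2.1 × 0.1 × 10 = 2.1.
Odds after that evidence = (1/9999) × 2.1 = 7/33330.
Target odds = 49.
Need 20ⁿ ≥ 49 ÷ (7/33330) = 233310.
20⁴ = 160000 falls short of 233310 but 20⁵ = 3200000 reaches it, so n = 5.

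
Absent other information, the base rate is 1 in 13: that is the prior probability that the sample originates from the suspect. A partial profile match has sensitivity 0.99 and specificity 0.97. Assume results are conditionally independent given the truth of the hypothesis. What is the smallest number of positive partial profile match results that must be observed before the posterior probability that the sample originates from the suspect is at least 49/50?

2

Prior odds: (1/13) ÷ (12/13) = 1/12.
False-positive rate = 1 − 0.97 = 0.03; likelihood ratio of a positive = 0.99/0.03 = 33.
Target odds: 0.98 ÷ 0.02 = 49.
Need (1/12) × 33ⁿ ≥ 49, i.e. 33ⁿ ≥ 588.
33¹ = 33 falls short of 588 but 33² = 1089 reaches it, so n = 2.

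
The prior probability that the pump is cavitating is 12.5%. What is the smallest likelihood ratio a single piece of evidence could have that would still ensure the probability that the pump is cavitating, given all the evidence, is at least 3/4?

Prior odds = 0.125/0.875 = 1/7.
Target odds = 0.75/0.25 = 3.
Required Bayes factor = 3 ÷ (1/7) = 21.

21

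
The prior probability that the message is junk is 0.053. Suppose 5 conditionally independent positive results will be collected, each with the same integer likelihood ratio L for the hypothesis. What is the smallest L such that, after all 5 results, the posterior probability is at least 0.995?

Prior odds = 0.053/0.947 = 53/947.
Target odds = 0.995/0.005 = 199.
Need L⁵ ≥ 199 ÷ (53/947) = 188453/53.
5⁵ = 3125 < 188453/53 ≤ 7776 = 6⁵, so L = 6.

6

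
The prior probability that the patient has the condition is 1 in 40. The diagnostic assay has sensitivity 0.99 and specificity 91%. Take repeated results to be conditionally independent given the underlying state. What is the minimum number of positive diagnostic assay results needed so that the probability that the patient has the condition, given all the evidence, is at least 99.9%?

5

Prior odds: 0.025 ÷ 0.975 = 1/39.
False-positive rate = 1 − 0.91 = 0.09; likelihood ratio of a positive = 0.99/0.09 = 11.
Target odds: 0.999 ÷ 0.001 = 999.
Require 11ⁿ ≥ 999 ÷ (1/39) = 38961.
11⁴ = 14641 falls short of 38961 but 11⁵ = 161051 reaches it, so n = 5.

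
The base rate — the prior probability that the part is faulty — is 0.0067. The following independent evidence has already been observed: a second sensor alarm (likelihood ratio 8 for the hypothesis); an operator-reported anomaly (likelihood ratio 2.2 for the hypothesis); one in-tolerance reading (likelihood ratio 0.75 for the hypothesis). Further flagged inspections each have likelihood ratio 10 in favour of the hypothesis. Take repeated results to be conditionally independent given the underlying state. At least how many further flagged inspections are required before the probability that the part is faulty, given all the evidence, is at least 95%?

Prior odds = 0.0067/0.9933 = 67/9933.
Combined Bayes factor of the evidence already in hand = 8 × 2.2 × 0.75 = 13.2.
Odds after that evidence = (67/9933) × 13.2 = 134/1505.
Target odds = 0.95/0.05 = 19.
Need 10ⁿ ≥ 19 ÷ (134/1505) = 28595/134.
10² = 100 falls short of 28595/134 but 10³ = 1000 reaches it, so n = 3.

3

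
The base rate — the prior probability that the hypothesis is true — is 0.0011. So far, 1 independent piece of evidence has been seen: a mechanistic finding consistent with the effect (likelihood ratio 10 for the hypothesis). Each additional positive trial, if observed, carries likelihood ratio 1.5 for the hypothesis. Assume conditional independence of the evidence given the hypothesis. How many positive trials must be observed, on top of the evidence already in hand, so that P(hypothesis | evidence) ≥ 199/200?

Prior odds = 0.0011/0.9989 = 11/9989.
Bayes factor of the evidence already in hand = 10.
Odds after that evidence = (11/9989) × 10 = 110/9989.
Target odds = 0.995/0.005 = 199.
Need 1.5ⁿ ≥ 199 ÷ (110/9989) = 1987811/110.
1.5²⁴ ≈16834.1 falls short of 1987811/110 but 1.5²⁵ ≈25251.2 reaches it, so n = 25.

25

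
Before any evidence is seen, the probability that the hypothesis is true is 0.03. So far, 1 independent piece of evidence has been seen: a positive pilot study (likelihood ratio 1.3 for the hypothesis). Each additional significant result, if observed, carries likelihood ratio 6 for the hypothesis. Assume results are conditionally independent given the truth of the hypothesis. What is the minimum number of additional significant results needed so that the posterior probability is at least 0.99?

5

Prior odds = 0.03/0.97 = 3/97.
Bayes factor of the evidence already in hand = 1.3.
Odds after that evidence = (3/97) × 1.3 = 39/970.
Target odds = 0.99/0.01 = 99.
Need 6ⁿ ≥ 99 ÷ (39/970) = 32010/13.
6⁴ = 1296 falls short of 32010/13 but 6⁵ = 7776 reaches it, so n = 5.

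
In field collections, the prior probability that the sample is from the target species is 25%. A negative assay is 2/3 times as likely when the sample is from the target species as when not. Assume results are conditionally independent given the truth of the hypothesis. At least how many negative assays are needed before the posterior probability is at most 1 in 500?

13

Prior odds = 0.25/0.75 = 1/3.
Likelihood ratio per negative assay = 2/3.
Target odds: 0.002 ÷ 0.998 = 1/499.
Require (2/3)ⁿ ≤ 1/499 ÷ (1/3) = 3/499.
(2/3)¹² = 4096/531441 is still above 3/499 but (2/3)¹³ = 8192/1594323 is at or below it, so n = 13.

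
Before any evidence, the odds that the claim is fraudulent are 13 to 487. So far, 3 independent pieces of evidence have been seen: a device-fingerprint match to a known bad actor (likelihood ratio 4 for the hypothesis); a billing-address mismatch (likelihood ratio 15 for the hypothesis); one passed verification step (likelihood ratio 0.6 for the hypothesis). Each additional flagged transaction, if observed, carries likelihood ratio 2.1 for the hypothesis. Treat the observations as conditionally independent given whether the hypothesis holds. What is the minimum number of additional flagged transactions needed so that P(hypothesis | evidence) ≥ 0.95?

5

Prior odds = 13/487.
Combined Bayes factor of the evidence already in hand = 4 × 15 × 0.6 = 36.
Odds after that evidence = (13/487) × 36 = 468/487.
Target odds = 0.95/0.05 = 19.
Need 2.1ⁿ ≥ 19 ÷ (468/487) = 9253/468.
2.1⁴ = 19.4481 falls short of 9253/468 but 2.1⁵ = 4084101/100000 reaches it, so n = 5.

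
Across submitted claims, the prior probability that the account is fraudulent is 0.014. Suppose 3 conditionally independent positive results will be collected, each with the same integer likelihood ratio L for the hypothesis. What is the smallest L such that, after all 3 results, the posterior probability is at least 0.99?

20

Prior odds = 0.014/0.986 = 7/493.
Target odds = 0.99/0.01 = 99.
Need L³ ≥ 99 ÷ (7/493) = 48807/7.
19³ = 6859 < 48807/7 ≤ 8000 = 20³, so L = 20.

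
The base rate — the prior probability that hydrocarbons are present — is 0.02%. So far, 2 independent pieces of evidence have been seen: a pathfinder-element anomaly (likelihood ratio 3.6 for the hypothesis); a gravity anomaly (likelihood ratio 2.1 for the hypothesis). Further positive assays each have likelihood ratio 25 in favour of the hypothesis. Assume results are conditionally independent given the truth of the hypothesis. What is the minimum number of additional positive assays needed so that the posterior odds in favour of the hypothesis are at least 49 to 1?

4

Prior odds = 0.0002/0.9998 = 1/4999.
Combined Bayes factor of the evidence already in hand = 3.6 × 2.1 = 7.56.
Odds after that evidence = (1/4999) × 7.56 = 189/124975.
Target odds = 49.
Need 25ⁿ ≥ 49 ÷ (189/124975) = 874825/27.
25³ = 15625 falls short of 874825/27 but 25⁴ = 390625 reaches it, so n = 4.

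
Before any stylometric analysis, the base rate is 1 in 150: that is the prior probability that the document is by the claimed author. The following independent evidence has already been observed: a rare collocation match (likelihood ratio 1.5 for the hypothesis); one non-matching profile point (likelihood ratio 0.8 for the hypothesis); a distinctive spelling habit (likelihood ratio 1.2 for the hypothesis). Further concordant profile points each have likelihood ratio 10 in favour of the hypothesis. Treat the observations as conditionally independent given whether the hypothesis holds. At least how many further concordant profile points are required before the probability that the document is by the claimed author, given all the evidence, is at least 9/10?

Prior odds = (1/150)/(149/150) = 1/149.
Combined Bayes factor of the evidence already in hand = 1.5 × 0.8 × 1.2 = 1.44.
Odds after that evidence = (1/149) × 1.44 = 36/3725.
Target odds = 0.9/0.1 = 9.
Need 10ⁿ ≥ 9 ÷ (36/3725) = 931.25.
10² = 100 falls short of 931.25 but 10³ = 1000 reaches it, so n = 3.

3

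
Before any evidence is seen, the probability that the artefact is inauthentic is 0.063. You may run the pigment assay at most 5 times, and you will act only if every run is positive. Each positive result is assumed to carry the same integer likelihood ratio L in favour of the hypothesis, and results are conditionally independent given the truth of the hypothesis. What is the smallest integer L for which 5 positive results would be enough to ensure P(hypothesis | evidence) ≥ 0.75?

Prior odds = 0.063/0.937 = 63/937.
Target odds = 0.75/0.25 = 3.
Need L⁵ ≥ 3 ÷ (63/937) = 937/21.
2⁵ = 32 < 937/21 ≤ 243 = 3⁵, so L = 3.

3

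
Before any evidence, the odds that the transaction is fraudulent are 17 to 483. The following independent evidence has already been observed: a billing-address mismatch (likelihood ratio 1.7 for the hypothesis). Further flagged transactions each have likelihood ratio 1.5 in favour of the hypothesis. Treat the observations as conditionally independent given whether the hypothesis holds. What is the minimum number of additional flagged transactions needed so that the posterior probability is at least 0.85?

Prior odds = 17/483.
Bayes factor of the evidence already in hand = 1.7.
Odds after that evidence = (17/483) × 1.7 = 289/4830.
Target odds = 0.85/0.15 = 17/3.
Need 1.5ⁿ ≥ 17/3 ÷ (289/4830) = 1610/17.
1.5¹¹ = 177147/2048 falls short of 1610/17 but 1.5¹² = 531441/4096 reaches it, so n = 12.

12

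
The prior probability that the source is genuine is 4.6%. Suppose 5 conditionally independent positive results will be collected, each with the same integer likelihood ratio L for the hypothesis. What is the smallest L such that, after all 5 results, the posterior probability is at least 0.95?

4

Prior odds = 0.046/0.954 = 23/477.
Target odds = 0.95/0.05 = 19.
Need L⁵ ≥ 19 ÷ (23/477) = 9063/23.
3⁵ = 243 < 9063/23 ≤ 1024 = 4⁵, so L = 4.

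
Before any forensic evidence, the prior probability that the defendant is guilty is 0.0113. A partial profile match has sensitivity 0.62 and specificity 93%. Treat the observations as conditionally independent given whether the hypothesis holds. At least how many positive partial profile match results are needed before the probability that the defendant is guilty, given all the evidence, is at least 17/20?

3

Prior odds: 0.0113 ÷ 0.9887 = 113/9887.
False-positive rate = 1 − 0.93 = 0.07; likelihood ratio of a positive = 0.62/0.07 = 62/7.
Target odds: 0.85 ÷ 0.15 = 17/3.
Need (113/9887) × (62/7)ⁿ ≥ 17/3, i.e. (62/7)ⁿ ≥ 168079/339.
(62/7)² = 3844/49 falls short of 168079/339 but (62/7)³ = 238328/343 reaches it, so n = 3.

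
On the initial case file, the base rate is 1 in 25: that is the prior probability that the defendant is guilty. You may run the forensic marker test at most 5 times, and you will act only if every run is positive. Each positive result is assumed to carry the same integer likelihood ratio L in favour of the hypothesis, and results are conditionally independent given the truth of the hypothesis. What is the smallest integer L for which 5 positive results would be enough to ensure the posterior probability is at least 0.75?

Prior odds = 0.04/0.96 = 1/24.
Target odds = 0.75/0.25 = 3.
Need L⁵ ≥ 3 ÷ (1/24) = 72.
2⁵ = 32 < 72 ≤ 243 = 3⁵, so L = 3.

3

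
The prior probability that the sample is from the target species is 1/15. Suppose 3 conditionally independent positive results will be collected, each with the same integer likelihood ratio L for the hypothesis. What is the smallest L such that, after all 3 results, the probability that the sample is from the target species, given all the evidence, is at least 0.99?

Prior odds = (1/15)/(14/15) = 1/14.
Target odds = 0.99/0.01 = 99.
Need L³ ≥ 99 ÷ (1/14) = 1386.
11³ = 1331 < 1386 ≤ 1728 = 12³, so L = 12.

12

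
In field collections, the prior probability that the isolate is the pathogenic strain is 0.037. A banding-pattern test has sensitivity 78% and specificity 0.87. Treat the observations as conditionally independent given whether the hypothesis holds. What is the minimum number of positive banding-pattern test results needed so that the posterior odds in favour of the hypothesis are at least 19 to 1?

4

Prior odds = 0.037/0.963 = 37/963.
False-positive rate = 1 − 0.87 = 0.13; likelihood ratio of a positive = 0.78/0.13 = 6.
Target odds = 19.
Need (37/963) × 6ⁿ ≥ 19, i.e. 6ⁿ ≥ 18297/37.
6³ = 216 falls short of 18297/37 but 6⁴ = 1296 reaches it, so n = 4.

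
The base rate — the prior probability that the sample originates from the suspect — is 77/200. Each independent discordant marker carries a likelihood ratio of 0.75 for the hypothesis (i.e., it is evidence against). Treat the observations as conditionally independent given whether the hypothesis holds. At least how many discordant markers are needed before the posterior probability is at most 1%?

15

Prior odds = 0.385/0.615 = 77/123.
Likelihood ratio per discordant marker = 0.75.
Target posterior odds = 0.01/0.99 = 1/99.
Need (77/123) × 0.75ⁿ ≤ 1/99, i.e. 0.75ⁿ ≤ 41/2541.
0.75¹⁴ = 4782969/268435456 is still above 41/2541 but 0.75¹⁵ ≈0.0133635 is at or below it, so n = 15.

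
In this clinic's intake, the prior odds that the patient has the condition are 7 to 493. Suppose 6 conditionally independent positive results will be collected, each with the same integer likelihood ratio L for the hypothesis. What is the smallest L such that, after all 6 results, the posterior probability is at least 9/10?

Prior odds = 7/493.
Target odds = 0.9/0.1 = 9.
Need L⁶ ≥ 9 ÷ (7/493) = 4437/7.
2⁶ = 64 < 4437/7 ≤ 729 = 3⁶, so L = 3.

3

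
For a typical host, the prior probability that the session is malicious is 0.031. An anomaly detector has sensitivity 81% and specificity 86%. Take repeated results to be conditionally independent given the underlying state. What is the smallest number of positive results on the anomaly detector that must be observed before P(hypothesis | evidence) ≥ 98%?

Prior odds = 0.031/0.969 = 31/969.
False-positive rate = 1 − 0.86 = 0.14; likelihood ratio of a positive = 0.81/0.14 = 81/14.
Target posterior odds = 0.98/0.02 = 49.
Require (81/14)ⁿ ≥ 49 ÷ (31/969) = 47481/31.
(81/14)⁴ = 43046721/38416 falls short of 47481/31 but (81/14)⁵ ≈6483.13 reaches it, so n = 5.

5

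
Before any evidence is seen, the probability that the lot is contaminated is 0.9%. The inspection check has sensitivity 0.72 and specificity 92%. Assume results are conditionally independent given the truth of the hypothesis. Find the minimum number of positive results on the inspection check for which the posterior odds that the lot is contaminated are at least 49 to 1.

Prior odds = 0.009/0.991 = 9/991.
False-positive rate = 1 − 0.92 = 0.08; likelihood ratio of a positive = 0.72/0.08 = 9.
Target odds = 49.
Require 9ⁿ ≥ 49 ÷ (9/991) = 48559/9.
9³ = 729 falls short of 48559/9 but 9⁴ = 6561 reaches it, so n = 4.

4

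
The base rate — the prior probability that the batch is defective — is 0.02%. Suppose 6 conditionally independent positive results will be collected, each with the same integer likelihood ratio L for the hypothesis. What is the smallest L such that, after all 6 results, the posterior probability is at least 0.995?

10

Prior odds = 0.0002/0.9998 = 1/4999.
Target odds = 0.995/0.005 = 199.
Need L⁶ ≥ 199 ÷ (1/4999) = 994801.
9⁶ = 531441 < 994801 ≤ 1000000 = 10⁶, so L = 10.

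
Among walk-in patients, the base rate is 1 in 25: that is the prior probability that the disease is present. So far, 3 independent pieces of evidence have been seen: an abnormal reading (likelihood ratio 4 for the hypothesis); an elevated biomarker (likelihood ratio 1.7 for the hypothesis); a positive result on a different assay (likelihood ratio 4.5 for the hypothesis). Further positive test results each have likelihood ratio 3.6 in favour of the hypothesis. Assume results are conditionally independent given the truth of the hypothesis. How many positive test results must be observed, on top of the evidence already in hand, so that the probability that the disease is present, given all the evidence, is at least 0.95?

3

Prior odds = 0.04/0.96 = 1/24.
Combined Bayes factor of the evidence already in hand = 4 × 1.7 × 4.5 = 30.6.
Odds after that evidence = (1/24) × 30.6 = 1.275.
Target odds = 0.95/0.05 = 19.
Need 3.6ⁿ ≥ 19 ÷ 1.275 = 760/51.
3.6² = 12.96 falls short of 760/51 but 3.6³ = 46.656 reaches it, so n = 3.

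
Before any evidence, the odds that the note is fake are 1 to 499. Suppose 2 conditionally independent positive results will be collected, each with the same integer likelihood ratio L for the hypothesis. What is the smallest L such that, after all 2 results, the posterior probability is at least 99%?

Prior odds = 1/499.
Target odds = 0.99/0.01 = 99.
Need L² ≥ 99 ÷ (1/499) = 49401.
222² = 49284 < 49401 ≤ 49729 = 223², so L = 223.

223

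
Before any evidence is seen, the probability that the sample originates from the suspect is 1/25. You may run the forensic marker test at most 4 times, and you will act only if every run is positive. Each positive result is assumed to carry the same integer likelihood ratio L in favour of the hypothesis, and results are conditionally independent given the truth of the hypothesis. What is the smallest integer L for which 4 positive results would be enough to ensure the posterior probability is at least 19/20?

Prior odds = 0.04/0.96 = 1/24.
Target odds = 0.95/0.05 = 19.
Need L⁴ ≥ 19 ÷ (1/24) = 456.
4⁴ = 256 < 456 ≤ 625 = 5⁴, so L = 5.

5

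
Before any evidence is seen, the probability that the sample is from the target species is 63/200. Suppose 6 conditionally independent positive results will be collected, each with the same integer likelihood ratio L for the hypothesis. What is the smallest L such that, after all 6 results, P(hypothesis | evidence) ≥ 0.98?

Prior odds = 0.315/0.685 = 63/137.
Target odds = 0.98/0.02 = 49.
Need L⁶ ≥ 49 ÷ (63/137) = 959/9.
2⁶ = 64 < 959/9 ≤ 729 = 3⁶, so L = 3.

3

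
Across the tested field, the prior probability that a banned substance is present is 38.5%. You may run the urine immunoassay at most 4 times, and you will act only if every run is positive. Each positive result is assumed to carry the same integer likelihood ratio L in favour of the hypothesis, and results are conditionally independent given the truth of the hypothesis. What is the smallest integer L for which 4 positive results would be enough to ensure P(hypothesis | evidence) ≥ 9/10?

2

Prior odds = 0.385/0.615 = 77/123.
Target odds = 0.9/0.1 = 9.
Need L⁴ ≥ 9 ÷ (77/123) = 1107/77.
1⁴ = 1 < 1107/77 ≤ 16 = 2⁴, so L = 2.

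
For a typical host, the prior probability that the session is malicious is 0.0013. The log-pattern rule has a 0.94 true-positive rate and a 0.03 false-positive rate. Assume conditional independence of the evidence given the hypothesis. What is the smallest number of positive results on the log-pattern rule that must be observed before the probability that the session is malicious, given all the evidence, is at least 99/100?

Prior odds: 0.0013 ÷ 0.9987 = 13/9987.
Likelihood ratio of a positive result = 0.94/0.03 = 94/3.
Target posterior odds = 0.99/0.01 = 99.
Require (94/3)ⁿ ≥ 99 ÷ (13/9987) = 988713/13.
(94/3)³ = 830584/27 falls short of 988713/13 but (94/3)⁴ = 78074896/81 reaches it, so n = 4.

4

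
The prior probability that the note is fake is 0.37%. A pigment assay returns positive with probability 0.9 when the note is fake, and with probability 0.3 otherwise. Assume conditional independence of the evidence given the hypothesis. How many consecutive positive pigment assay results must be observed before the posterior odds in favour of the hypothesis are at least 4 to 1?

7

Prior odds = 0.0037/0.9963 = 37/9963.
Likelihood ratio of a positive result = 0.9/0.3 = 3.
Target odds = 4.
Need (37/9963) × 3ⁿ ≥ 4, i.e. 3ⁿ ≥ 39852/37.
3⁶ = 729 falls short of 39852/37 but 3⁷ = 2187 reaches it, so n = 7.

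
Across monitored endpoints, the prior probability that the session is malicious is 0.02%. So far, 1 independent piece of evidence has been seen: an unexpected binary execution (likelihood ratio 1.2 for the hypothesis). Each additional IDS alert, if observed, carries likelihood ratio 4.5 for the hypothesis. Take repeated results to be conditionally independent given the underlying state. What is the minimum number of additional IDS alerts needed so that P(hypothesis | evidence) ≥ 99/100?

9

Prior odds = 0.0002/0.9998 = 1/4999.
Bayes factor of the evidence already in hand = 1.2.
Odds after that evidence = (1/4999) × 1.2 = 6/24995.
Target odds = 0.99/0.01 = 99.
Need 4.5ⁿ ≥ 99 ÷ (6/24995) = 412417.5.
4.5⁸ = 43046721/256 falls short of 412417.5 but 4.5⁹ = 387420489/512 reaches it, so n = 9.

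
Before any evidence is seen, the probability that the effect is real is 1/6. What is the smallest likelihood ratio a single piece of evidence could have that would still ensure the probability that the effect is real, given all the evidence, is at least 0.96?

120

Prior odds = (1/6)/(5/6) = 0.2.
Target odds = 0.96/0.04 = 24.
Required Bayes factor = 24 ÷ 0.2 = 120.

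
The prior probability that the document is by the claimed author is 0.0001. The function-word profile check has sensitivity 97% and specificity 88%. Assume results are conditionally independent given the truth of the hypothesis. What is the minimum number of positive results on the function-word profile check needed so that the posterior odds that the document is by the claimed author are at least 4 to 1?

Prior odds = 0.0001/0.9999 = 1/9999.
False-positive rate = 1 − 0.88 = 0.12; likelihood ratio of a positive = 0.97/0.12 = 97/12.
Target odds = 4.
Need (1/9999) × (97/12)ⁿ ≥ 4, i.e. (97/12)ⁿ ≥ 39996.
(97/12)⁵ ≈34510.6 falls short of 39996 but (97/12)⁶ ≈278961 reaches it, so n = 6.

6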